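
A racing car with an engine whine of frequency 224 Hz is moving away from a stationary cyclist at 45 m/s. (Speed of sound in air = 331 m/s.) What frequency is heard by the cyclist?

With the source moving away from a stationary observer, f' = f · v/(v + v_s).
f' = 224 × 331/(331 + 45) = 224 × 331/376 ≈ 197 Hz.

197 Hz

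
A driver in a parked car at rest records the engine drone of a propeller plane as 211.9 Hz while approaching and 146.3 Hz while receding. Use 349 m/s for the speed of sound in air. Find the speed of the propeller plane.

f₁/f₂ = (v + v_s)/(v − v_s), so v_s = v · (f₁ − f₂)/(f₁ + f₂).
v_s = 349 × (211.9 − 146.3)/(211.9 + 146.3) = 349 × 65.6/358.2 ≈ 64 m/s.

64 m/s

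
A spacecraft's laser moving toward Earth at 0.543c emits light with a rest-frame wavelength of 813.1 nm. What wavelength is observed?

442.5 nm

Relativistic Doppler for wavelength: λ' = λ₀ · √((1 − β)/(1 + β)).
λ' = 813.1 × √(0.4570/1.5430) = 813.1 × 0.54422 ≈ 442.5 nm.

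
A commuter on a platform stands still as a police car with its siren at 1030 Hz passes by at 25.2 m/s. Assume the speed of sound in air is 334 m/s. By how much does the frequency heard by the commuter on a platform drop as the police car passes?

Approaching: f₁ = f · v/(v − v_s) = 1030 × 334/308.8 ≈ 1114 Hz.
Receding: f₂ = f · v/(v + v_s) = 1030 × 334/359.2 ≈ 958 Hz.
Drop: f₁ − f₂ = 2f·v·v_s/(v² − v_s²) = 2 × 1030 × 334 × 25.2/(334² − 25.2²) ≈ 156 Hz.

156 Hz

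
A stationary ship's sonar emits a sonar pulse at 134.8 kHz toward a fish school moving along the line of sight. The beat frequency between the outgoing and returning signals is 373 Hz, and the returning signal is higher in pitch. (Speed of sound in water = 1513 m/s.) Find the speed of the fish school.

2.09 m/s

Double Doppler shift off a moving reflector: f₂ = f₀ · (v + u)/(v − u) (u > 0 toward emitter).
Returning signal is higher, so f₂ = f₀ + Δf = 134800 + 373 = 135173 Hz.
Rearranging, u = v · (f₂ − f₀)/(f₂ + f₀) = 1513 × 373/269973 ≈ 2.09 m/s.
So the fish school is moving at 2.09 m/s toward the emitter.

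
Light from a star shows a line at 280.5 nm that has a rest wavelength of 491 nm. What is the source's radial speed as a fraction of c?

0.508

λ'/λ₀ = 0.5713 < 1 (blueshift), so the source is approaching.
λ'/λ₀ = √((1 − β)/(1 + β)) for an approaching source ⇒ β = (1 − r²)/(1 + r²) with r = λ'/λ₀.
β = (1 − 0.3264)/(1 + 0.3264) ≈ 0.508.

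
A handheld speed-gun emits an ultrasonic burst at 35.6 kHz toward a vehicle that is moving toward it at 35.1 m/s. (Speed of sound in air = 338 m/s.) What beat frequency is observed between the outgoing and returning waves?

8251 Hz

At the vehicle (a moving observer), f₁ = f₀ · (v + u)/v = 35.6 × 373.1/338 ≈ 39.30 kHz.
The reflection then acts as a moving source: f₂ = f₁ · v/(v − u) ≈ 43.85 kHz.
Equivalently f₂ = f₀ · (v + u)/(v − u).
Beat frequency (with f₀ = 35600 Hz): |f₂ − f₀| = 2u·f₀/(v − u) = 2 × 35.1 × 35600/302.9 ≈ 8251 Hz.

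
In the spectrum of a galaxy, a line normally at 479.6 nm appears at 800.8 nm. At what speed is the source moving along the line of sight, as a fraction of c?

λ'/λ₀ = 1.6697 > 1 (redshift), so the source is receding.
λ'/λ₀ = √((1 + β)/(1 − β)) for a receding source ⇒ β = (r² − 1)/(r² + 1) with r = λ'/λ₀.
β = (2.7880 − 1)/(2.7880 + 1) ≈ 0.472.

0.472c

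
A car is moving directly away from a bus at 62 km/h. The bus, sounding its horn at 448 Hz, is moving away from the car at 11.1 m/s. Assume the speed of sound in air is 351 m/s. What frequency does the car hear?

413 Hz

62 km/h = 17.22 m/s.
General Doppler shift: f' = f · (v − v_o)/(v + v_s).
f' = 448 × (351 − 17.22)/(351 + 11.1) = 448 × 333.78/362.1 ≈ 413 Hz.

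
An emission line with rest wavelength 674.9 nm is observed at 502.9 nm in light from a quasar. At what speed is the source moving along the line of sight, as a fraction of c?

0.286c

λ'/λ₀ = 0.7451 < 1 (blueshift), so the source is approaching.
λ'/λ₀ = √((1 − β)/(1 + β)) for an approaching source ⇒ β = (1 − r²)/(1 + r²) with r = λ'/λ₀.
β = (1 − 0.5552)/(1 + 0.5552) ≈ 0.286.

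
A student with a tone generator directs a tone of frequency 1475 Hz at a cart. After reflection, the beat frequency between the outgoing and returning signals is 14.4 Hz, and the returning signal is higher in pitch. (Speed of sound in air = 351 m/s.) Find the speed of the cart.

Double Doppler shift off a moving reflector: f₂ = f₀ · (v + u)/(v − u) (u > 0 toward emitter).
Returning signal is higher, so f₂ = f₀ + Δf = 1475 + 14.4 = 1489.4 Hz.
Rearranging, u = v · (f₂ − f₀)/(f₂ + f₀) = 351 × 14.4/2964.4 ≈ 1.71 m/s.
So the cart is moving at 1.71 m/s toward the emitter.

1.71 m/s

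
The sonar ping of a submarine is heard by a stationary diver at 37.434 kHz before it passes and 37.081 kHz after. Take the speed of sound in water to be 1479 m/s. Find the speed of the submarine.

7.0 m/s

f₁/f₂ = (v + v_s)/(v − v_s), so v_s = v · (f₁ − f₂)/(f₁ + f₂).
v_s = 1479 × (37.434 − 37.081)/(37.434 + 37.081) = 1479 × 0.353/74.515 ≈ 7.0 m/s.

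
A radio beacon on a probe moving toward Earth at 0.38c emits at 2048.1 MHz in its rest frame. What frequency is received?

3055.6 MHz

Relativistic Doppler for frequency: f' = f₀ · √((1 + β)/(1 − β)).
f' = 2048.1 × √(1.3800/0.6200) = 2048.1 × 1.49191 ≈ 3055.6 MHz.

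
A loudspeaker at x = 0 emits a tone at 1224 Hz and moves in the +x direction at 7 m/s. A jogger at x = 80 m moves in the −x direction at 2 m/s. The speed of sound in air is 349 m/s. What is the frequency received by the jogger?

1256 Hz

The observer lies on the +x side, so the source is heading toward the observer and the observer is heading toward the source.
With source approaching and observer approaching, f' = f · (v + v_o)/(v − v_s).
f' = 1224 × (349 + 2)/(349 − 7) = 1224 × 351/342 ≈ 1256 Hz.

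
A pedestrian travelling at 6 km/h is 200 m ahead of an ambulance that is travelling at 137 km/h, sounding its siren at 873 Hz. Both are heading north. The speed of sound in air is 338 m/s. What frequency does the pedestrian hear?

137 km/h = 38.06 m/s; 6 km/h = 1.667 m/s.
The pedestrian is ahead, so the ambulance is moving toward it while the pedestrian is moving away from the ambulance.
General Doppler shift: f' = f · (v − v_o)/(v − v_s).
f' = 873 × (338 − 1.667)/(338 − 38.06) = 873 × 336.33/299.94 ≈ 979 Hz.

979 Hz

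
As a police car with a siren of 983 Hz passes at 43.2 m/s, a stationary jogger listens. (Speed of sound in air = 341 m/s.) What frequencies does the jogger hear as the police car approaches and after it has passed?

1126 Hz approaching; 872 Hz receding

Approaching: f₁ = f · v/(v − v_s) = 983 × 341/297.8 ≈ 1126 Hz.
Receding: f₂ = f · v/(v + v_s) = 983 × 341/384.2 ≈ 872 Hz.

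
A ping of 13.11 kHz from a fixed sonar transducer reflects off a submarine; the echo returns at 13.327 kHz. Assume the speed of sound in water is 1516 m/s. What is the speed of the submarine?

12.4 m/s

Double Doppler shift off a moving reflector: f₂ = f₀ · (v + u)/(v − u) (u > 0 toward emitter).
Rearranging, u = v · (f₂ − f₀)/(f₂ + f₀) = 1516 × 0.217/26.437 ≈ 12.4 m/s.
So the submarine is moving at 12.4 m/s toward the emitter.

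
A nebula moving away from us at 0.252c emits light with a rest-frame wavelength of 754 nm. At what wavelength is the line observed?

975.5 nm

Relativistic Doppler for wavelength: λ' = λ₀ · √((1 + β)/(1 − β)).
λ' = 754 × √(1.2520/0.7480) = 754 × 1.29375 ≈ 975.5 nm.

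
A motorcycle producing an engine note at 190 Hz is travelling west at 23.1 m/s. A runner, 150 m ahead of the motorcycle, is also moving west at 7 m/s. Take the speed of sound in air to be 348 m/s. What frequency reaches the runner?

The runner is ahead, so the motorcycle is moving toward it while the runner is moving away from the motorcycle.
With source approaching and observer receding, f' = f · (v − v_o)/(v − v_s).
f' = 190 × (348 − 7)/(348 − 23.1) = 190 × 341/324.9 ≈ 199 Hz.

199 Hz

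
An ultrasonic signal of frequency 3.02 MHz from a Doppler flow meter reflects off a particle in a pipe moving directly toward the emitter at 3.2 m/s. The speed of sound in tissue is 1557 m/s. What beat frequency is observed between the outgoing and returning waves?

12439 Hz

At the particle in a pipe (a moving observer), f₁ = f₀ · (v + u)/v = 3.02 × 1560.2/1557 ≈ 3.02621 MHz.
The reflection then acts as a moving source: f₂ = f₁ · v/(v − u) ≈ 3.03244 MHz.
Beat frequency (with f₀ = 3020000 Hz): |f₂ − f₀| = 2u·f₀/(v − u) = 2 × 3.2 × 3020000/1553.8 ≈ 12439 Hz.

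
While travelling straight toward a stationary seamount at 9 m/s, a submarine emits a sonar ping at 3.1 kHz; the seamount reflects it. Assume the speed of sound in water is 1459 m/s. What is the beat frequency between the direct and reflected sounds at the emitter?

The seamount receives the sound from a moving source: f₁ = f₀ · v/(v − v_e) = 3.1 × 1459/1450 ≈ 3.1192 kHz.
On the return leg the submarine is a moving observer: f₂ = f₁ · (v + v_e)/v = 3.1192 × 1468/1459 ≈ 3.1385 kHz.
Beat against the emitted tone (with f₀ = 3100 Hz): |f₂ − f₀| = 2v_e·f₀/(v − v_e) = 2 × 9 × 3100/1450 ≈ 38.5 Hz.

38.5 Hz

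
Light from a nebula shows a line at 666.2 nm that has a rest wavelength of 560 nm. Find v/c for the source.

λ'/λ₀ = 1.1896 > 1 (redshift), so the source is receding.
λ'/λ₀ = √((1 + β)/(1 − β)) for a receding source ⇒ β = (r² − 1)/(r² + 1) with r = λ'/λ₀.
β = (1.4153 − 1)/(1.4153 + 1) ≈ 0.172.

0.172c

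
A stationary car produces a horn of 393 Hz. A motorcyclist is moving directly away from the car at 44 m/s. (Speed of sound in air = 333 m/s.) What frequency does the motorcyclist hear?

Only the observer moves, away from the source, so f' = f · (v − v_o)/v.
f' = 393 × (333 − 44)/333 = 393 × 289/333 ≈ 341 Hz.

341 Hz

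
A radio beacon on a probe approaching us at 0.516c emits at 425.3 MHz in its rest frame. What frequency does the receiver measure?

752.7 MHz

Relativistic Doppler for frequency: f' = f₀ · √((1 + β)/(1 − β)).
f' = 425.3 × √(1.5160/0.4840) = 425.3 × 1.76981 ≈ 752.7 MHz.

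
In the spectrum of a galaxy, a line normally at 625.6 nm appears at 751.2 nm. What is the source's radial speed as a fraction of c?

0.181c

λ'/λ₀ = 1.2008 > 1 (redshift), so the source is receding.
λ'/λ₀ = √((1 + β)/(1 − β)) for a receding source ⇒ β = (r² − 1)/(r² + 1) with r = λ'/λ₀.
β = (1.4418 − 1)/(1.4418 + 1) ≈ 0.181.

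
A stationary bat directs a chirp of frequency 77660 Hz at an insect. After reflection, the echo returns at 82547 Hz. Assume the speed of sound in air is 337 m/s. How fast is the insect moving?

10.3 m/s

Double Doppler shift off a moving reflector: f₂ = f₀ · (v + u)/(v − u) (u > 0 toward emitter).
Rearranging, u = v · (f₂ − f₀)/(f₂ + f₀) = 337 × 4887/160207 ≈ 10.3 m/s.
So the insect is moving at 10.3 m/s toward the emitter.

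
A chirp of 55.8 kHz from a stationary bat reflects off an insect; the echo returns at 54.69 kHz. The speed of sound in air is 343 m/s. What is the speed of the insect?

Double Doppler shift off a moving reflector: f₂ = f₀ · (v + u)/(v − u) (u > 0 toward emitter).
Rearranging, u = v · (f₂ − f₀)/(f₂ + f₀) = 343 × -1.11/110.49 ≈ -3.4 m/s.
So the insect is moving at 3.4 m/s away from the emitter.

3.4 m/s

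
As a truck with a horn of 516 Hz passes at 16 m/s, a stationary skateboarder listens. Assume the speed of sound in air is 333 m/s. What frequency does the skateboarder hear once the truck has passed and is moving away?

492 Hz

Receding: f₂ = f · v/(v + v_s) = 516 × 333/349 ≈ 492 Hz.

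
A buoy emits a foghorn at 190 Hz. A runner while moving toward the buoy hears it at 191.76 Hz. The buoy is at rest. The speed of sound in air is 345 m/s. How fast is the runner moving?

f' = f · (v + v_o)/v ⇒ v_o = v · |f'/f − 1|.
v_o = 345 × |191.76/190 − 1| = 345 × 0.009263 ≈ 3.2 m/s.

3.2 m/s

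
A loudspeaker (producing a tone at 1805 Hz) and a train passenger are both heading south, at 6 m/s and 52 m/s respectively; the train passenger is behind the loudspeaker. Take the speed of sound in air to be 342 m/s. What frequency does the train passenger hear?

2044 Hz

The train passenger is behind, so the loudspeaker is moving away from it while the train passenger is moving toward the loudspeaker.
General Doppler shift: f' = f · (v + v_o)/(v + v_s).
f' = 1805 × (342 + 52)/(342 + 6) = 1805 × 394/348 ≈ 2044 Hz.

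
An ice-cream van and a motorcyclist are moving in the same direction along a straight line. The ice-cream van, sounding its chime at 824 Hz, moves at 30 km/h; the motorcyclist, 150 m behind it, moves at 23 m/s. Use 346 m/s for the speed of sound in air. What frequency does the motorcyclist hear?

858 Hz

30 km/h = 8.333 m/s.
The motorcyclist is behind, so the ice-cream van is moving away from it while the motorcyclist is moving toward the ice-cream van.
Both move, so f' = f · (v + v_o)/(v + v_s).
f' = 824 × (346 + 23)/(346 + 8.333) = 824 × 369/354.33 ≈ 858 Hz.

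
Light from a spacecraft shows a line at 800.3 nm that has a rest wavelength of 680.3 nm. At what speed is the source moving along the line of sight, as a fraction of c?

0.161c

λ'/λ₀ = 1.1764 > 1 (redshift), so the source is receding.
λ'/λ₀ = √((1 + β)/(1 − β)) for a receding source ⇒ β = (r² − 1)/(r² + 1) with r = λ'/λ₀.
β = (1.3839 − 1)/(1.3839 + 1) ≈ 0.161.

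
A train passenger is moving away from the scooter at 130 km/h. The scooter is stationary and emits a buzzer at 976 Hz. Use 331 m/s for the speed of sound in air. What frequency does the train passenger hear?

870 Hz

130 km/h = 36.11 m/s.
Only the observer moves, away from the source, so f' = f · (v − v_o)/v.
f' = 976 × (331 − 36.11)/331 = 976 × 294.89/331 ≈ 870 Hz.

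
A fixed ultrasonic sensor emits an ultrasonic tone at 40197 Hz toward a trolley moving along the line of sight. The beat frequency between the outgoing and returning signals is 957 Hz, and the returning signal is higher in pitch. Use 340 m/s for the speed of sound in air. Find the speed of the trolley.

4.0 m/s

Double Doppler shift off a moving reflector: f₂ = f₀ · (v + u)/(v − u) (u > 0 toward emitter).
Returning signal is higher, so f₂ = f₀ + Δf = 40197 + 957 = 41154 Hz.
Rearranging, u = v · (f₂ − f₀)/(f₂ + f₀) = 340 × 957/81351 ≈ 4.0 m/s.
So the trolley is moving at 4.0 m/s toward the emitter.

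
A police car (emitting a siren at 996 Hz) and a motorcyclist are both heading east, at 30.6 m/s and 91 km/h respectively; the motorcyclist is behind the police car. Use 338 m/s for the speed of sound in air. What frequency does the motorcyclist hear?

982 Hz

91 km/h = 25.28 m/s.
The motorcyclist is behind, so the police car is moving away from it while the motorcyclist is moving toward the police car.
General Doppler shift: f' = f · (v + v_o)/(v + v_s).
f' = 996 × (338 + 25.28)/(338 + 30.6) = 996 × 363.28/368.6 ≈ 982 Hz.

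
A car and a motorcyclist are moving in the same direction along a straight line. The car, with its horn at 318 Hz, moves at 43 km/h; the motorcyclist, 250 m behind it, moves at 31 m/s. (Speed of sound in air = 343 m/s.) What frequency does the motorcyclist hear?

43 km/h = 11.94 m/s.
The motorcyclist is behind, so the car is moving away from it while the motorcyclist is moving toward the car.
General Doppler shift: f' = f · (v + v_o)/(v + v_s).
f' = 318 × (343 + 31)/(343 + 11.94) = 318 × 374/354.94 ≈ 335 Hz.

335 Hz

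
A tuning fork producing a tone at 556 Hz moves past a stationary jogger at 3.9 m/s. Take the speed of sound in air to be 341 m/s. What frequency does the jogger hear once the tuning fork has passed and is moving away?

Receding: f₂ = f · v/(v + v_s) = 556 × 341/344.9 ≈ 550 Hz.

550 Hz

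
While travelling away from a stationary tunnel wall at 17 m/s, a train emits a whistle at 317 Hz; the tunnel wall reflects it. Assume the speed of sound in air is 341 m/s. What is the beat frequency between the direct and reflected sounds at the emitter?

30.1 Hz

The tunnel wall receives the sound from a moving source: f₁ = f₀ · v/(v + v_e) = 317 × 341/358 ≈ 301.9 Hz.
On the return leg the train is a moving observer: f₂ = f₁ · (v − v_e)/v = 301.9 × 324/341 ≈ 286.9 Hz.
Equivalently f₂ = f₀ · (v − v_e)/(v + v_e).
Beat against the emitted tone: |f₂ − f₀| = 2v_e·f₀/(v + v_e) = 2 × 17 × 317/358 ≈ 30.1 Hz.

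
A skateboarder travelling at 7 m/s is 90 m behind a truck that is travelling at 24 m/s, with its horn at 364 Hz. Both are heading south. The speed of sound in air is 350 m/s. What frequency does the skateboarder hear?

347 Hz

The skateboarder is behind, so the truck is moving away from it while the skateboarder is moving toward the truck.
General Doppler shift: f' = f · (v + v_o)/(v + v_s).
f' = 364 × (350 + 7)/(350 + 24) = 364 × 357/374 ≈ 347 Hz.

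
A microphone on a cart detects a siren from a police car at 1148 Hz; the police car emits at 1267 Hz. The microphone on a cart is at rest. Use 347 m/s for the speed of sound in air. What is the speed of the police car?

36 m/s

f' < f, so the police car is receding.
f' = f · v/(v + v_s) ⇒ v_s = v · |1 − f/f'|.
v_s = 347 × |1 − 1267/1148| = 347 × 0.1037 ≈ 36 m/s.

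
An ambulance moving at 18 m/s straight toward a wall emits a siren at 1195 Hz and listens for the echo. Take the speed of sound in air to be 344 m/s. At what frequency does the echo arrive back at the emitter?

The wall receives the sound from a moving source: f₁ = f₀ · v/(v − v_e) = 1195 × 344/326 ≈ 1261 Hz.
On the return leg the ambulance is a moving observer: f₂ = f₁ · (v + v_e)/v = 1261 × 362/344 ≈ 1327 Hz.
Equivalently f₂ = f₀ · (v + v_e)/(v − v_e).

1327 Hz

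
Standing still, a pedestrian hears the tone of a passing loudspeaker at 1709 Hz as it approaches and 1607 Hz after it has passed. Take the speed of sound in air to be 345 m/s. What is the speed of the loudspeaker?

f₁/f₂ = (v + v_s)/(v − v_s), so v_s = v · (f₁ − f₂)/(f₁ + f₂).
v_s = 345 × (1709 − 1607)/(1709 + 1607) = 345 × 102/3316 ≈ 10.6 m/s.

10.6 m/s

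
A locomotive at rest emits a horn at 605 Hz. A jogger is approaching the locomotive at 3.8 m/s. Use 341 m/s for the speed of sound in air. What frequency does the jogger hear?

Only the observer moves, toward the source, so f' = f · (v + v_o)/v.
f' = 605 × (341 + 3.8)/341 = 605 × 344.8/341 ≈ 612 Hz.

612 Hz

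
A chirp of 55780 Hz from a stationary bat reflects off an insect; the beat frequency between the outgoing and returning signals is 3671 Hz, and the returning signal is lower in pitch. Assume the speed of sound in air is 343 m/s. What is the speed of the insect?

Double Doppler shift off a moving reflector: f₂ = f₀ · (v + u)/(v − u) (u > 0 toward emitter).
Returning signal is lower, so f₂ = f₀ − Δf = 55780 − 3671 = 52109 Hz.
Rearranging, u = v · (f₂ − f₀)/(f₂ + f₀) = 343 × -3671/107889 ≈ -11.7 m/s.
So the insect is moving at 11.7 m/s away from the emitter.

11.7 m/s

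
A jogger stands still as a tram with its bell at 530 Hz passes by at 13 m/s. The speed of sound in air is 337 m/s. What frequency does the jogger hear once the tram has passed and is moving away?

510 Hz

Receding: f₂ = f · v/(v + v_s) = 530 × 337/350 ≈ 510 Hz.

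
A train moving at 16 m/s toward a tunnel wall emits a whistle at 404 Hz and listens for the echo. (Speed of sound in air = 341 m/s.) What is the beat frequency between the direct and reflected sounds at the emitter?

39.8 Hz

The tunnel wall receives the sound from a moving source: f₁ = f₀ · v/(v − v_e) = 404 × 341/325 ≈ 423.9 Hz.
On the return leg the train is a moving observer: f₂ = f₁ · (v + v_e)/v = 423.9 × 357/341 ≈ 443.8 Hz.
Equivalently f₂ = f₀ · (v + v_e)/(v − v_e).
Beat against the emitted tone: |f₂ − f₀| = 2v_e·f₀/(v − v_e) = 2 × 16 × 404/325 ≈ 39.8 Hz.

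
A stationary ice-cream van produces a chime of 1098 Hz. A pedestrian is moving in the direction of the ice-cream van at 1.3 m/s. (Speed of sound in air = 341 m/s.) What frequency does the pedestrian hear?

Only the observer moves, toward the source, so f' = f · (v + v_o)/v.
f' = 1098 × (341 + 1.3)/341 = 1098 × 342.3/341 ≈ 1102 Hz.

1102 Hz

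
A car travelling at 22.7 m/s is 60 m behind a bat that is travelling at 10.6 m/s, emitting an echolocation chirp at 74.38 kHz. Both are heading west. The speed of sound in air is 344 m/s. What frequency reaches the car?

The car is behind, so the bat is moving away from it while the car is moving toward the bat.
Both move, so f' = f · (v + v_o)/(v + v_s).
f' = 74.38 × (344 + 22.7)/(344 + 10.6) = 74.38 × 366.7/354.6 ≈ 76.9 kHz.

76.9 kHz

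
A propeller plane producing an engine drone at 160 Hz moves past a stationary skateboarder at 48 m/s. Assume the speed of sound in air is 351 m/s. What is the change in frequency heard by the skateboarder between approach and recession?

44.6 Hz

Approaching: f₁ = f · v/(v − v_s) = 160 × 351/303 ≈ 185.3 Hz.
Receding: f₂ = f · v/(v + v_s) = 160 × 351/399 ≈ 140.8 Hz.
Drop: f₁ − f₂ = 2f·v·v_s/(v² − v_s²) = 2 × 160 × 351 × 48/(351² − 48²) ≈ 44.6 Hz.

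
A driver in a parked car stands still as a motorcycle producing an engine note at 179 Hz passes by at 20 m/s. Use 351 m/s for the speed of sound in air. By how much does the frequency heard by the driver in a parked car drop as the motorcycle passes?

Approaching: f₁ = f · v/(v − v_s) = 179 × 351/331 ≈ 189.8 Hz.
Receding: f₂ = f · v/(v + v_s) = 179 × 351/371 ≈ 169.4 Hz.
Drop: f₁ − f₂ = 2f·v·v_s/(v² − v_s²) = 2 × 179 × 351 × 20/(351² − 20²) ≈ 20.5 Hz.

20.5 Hz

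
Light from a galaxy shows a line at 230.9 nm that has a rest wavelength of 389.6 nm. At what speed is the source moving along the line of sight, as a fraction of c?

λ'/λ₀ = 0.5927 < 1 (blueshift), so the source is approaching.
λ'/λ₀ = √((1 − β)/(1 + β)) for an approaching source ⇒ β = (1 − r²)/(1 + r²) with r = λ'/λ₀.
β = (1 − 0.3512)/(1 + 0.3512) ≈ 0.480.

0.480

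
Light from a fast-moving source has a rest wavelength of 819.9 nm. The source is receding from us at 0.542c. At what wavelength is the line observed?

Relativistic Doppler for wavelength: λ' = λ₀ · √((1 + β)/(1 − β)).
λ' = 819.9 × √(1.5420/0.4580) = 819.9 × 1.83489 ≈ 1504.4 nm.

1504.4 nm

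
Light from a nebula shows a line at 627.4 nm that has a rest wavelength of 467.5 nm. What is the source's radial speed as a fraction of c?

0.286c

λ'/λ₀ = 1.3420 > 1 (redshift), so the source is receding.
λ'/λ₀ = √((1 + β)/(1 − β)) for a receding source ⇒ β = (r² − 1)/(r² + 1) with r = λ'/λ₀.
β = (1.8011 − 1)/(1.8011 + 1) ≈ 0.286.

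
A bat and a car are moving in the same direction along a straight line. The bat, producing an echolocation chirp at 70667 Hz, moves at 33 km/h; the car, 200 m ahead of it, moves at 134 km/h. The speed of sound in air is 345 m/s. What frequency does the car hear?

64763 Hz

33 km/h = 9.167 m/s; 134 km/h = 37.22 m/s.
The car is ahead, so the bat is moving toward it while the car is moving away from the bat.
General Doppler shift: f' = f · (v − v_o)/(v − v_s).
f' = 70667 × (345 − 37.22)/(345 − 9.167) = 70667 × 307.78/335.83 ≈ 64763 Hz.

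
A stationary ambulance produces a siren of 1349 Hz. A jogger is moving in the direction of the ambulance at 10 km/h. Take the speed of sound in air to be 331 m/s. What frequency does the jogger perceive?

10 km/h = 2.778 m/s.
Moving observer, stationary source: f' = f · (v + v_o)/v.
f' = 1349 × (331 + 2.778)/331 = 1349 × 333.78/331 ≈ 1360 Hz.

1360 Hz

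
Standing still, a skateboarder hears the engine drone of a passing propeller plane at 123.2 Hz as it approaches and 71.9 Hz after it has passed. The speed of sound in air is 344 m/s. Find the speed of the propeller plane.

90 m/s

f₁/f₂ = (v + v_s)/(v − v_s), so v_s = v · (f₁ − f₂)/(f₁ + f₂).
v_s = 344 × (123.2 − 71.9)/(123.2 + 71.9) = 344 × 51.3/195.1 ≈ 90 m/s.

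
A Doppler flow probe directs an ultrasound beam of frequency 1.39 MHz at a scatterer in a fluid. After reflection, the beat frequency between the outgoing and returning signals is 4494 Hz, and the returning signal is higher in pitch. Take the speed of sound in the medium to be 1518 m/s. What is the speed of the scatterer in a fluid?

Double Doppler shift off a moving reflector: f₂ = f₀ · (v + u)/(v − u) (u > 0 toward emitter).
Returning signal is higher, so f₂ = f₀ + Δf = 1390000 + 4494 = 1394494 Hz.
Rearranging, u = v · (f₂ − f₀)/(f₂ + f₀) = 1518 × 4494/2784494 ≈ 2.45 m/s.
So the scatterer in a fluid is moving at 2.45 m/s toward the emitter.

2.45 m/s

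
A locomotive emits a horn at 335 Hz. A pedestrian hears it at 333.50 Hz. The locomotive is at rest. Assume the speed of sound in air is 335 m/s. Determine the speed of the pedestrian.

f' < f, so the pedestrian is receding.
f' = f · (v − v_o)/v ⇒ v_o = v · |f'/f − 1|.
v_o = 335 × |333.50/335 − 1| = 335 × 0.004478 ≈ 1.50 m/s.

1.50 m/s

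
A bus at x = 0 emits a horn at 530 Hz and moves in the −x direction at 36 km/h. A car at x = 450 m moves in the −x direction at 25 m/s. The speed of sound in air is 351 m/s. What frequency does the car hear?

36 km/h = 10 m/s.
The observer lies on the +x side, so the source is heading away from the observer and the observer is heading toward the source.
With source receding and observer approaching, f' = f · (v + v_o)/(v + v_s).
f' = 530 × (351 + 25)/(351 + 10) = 530 × 376/361 ≈ 552 Hz.

552 Hz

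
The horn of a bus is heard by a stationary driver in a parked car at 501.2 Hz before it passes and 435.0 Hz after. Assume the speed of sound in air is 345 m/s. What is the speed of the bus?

24.4 m/s

f₁/f₂ = (v + v_s)/(v − v_s), so v_s = v · (f₁ − f₂)/(f₁ + f₂).
v_s = 345 × (501.2 − 435.0)/(501.2 + 435.0) = 345 × 66.2/936.2 ≈ 24.4 m/s.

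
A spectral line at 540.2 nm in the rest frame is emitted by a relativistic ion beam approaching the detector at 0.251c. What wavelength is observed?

Relativistic Doppler for wavelength: λ' = λ₀ · √((1 − β)/(1 + β)).
λ' = 540.2 × √(0.7490/1.2510) = 540.2 × 0.77377 ≈ 418.0 nm.

418.0 nm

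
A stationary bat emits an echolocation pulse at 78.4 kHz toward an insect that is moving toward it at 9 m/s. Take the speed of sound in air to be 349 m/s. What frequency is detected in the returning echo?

At the insect (a moving observer), f₁ = f₀ · (v + u)/v = 78.4 × 358/349 ≈ 80.4 kHz.
The reflection then acts as a moving source: f₂ = f₁ · v/(v − u) ≈ 82.6 kHz.
Equivalently f₂ = f₀ · (v + u)/(v − u).

82.6 kHz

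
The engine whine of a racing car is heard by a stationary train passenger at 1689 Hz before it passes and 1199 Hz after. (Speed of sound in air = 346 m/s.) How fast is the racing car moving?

f₁/f₂ = (v + v_s)/(v − v_s), so v_s = v · (f₁ − f₂)/(f₁ + f₂).
v_s = 346 × (1689 − 1199)/(1689 + 1199) = 346 × 490/2888 ≈ 59 m/s.

59 m/s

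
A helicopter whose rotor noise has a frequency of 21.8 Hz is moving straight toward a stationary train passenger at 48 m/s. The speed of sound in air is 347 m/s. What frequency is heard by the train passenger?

With the source moving toward a stationary observer, f' = f · v/(v − v_s).
f' = 21.8 × 347/(347 − 48) = 21.8 × 347/299 ≈ 25.3 Hz.

25.3 Hz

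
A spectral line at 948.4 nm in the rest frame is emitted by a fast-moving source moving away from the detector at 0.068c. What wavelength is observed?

Relativistic Doppler for wavelength: λ' = λ₀ · √((1 + β)/(1 − β)).
λ' = 948.4 × √(1.0680/0.9320) = 948.4 × 1.07048 ≈ 1015.2 nm.

1015.2 nm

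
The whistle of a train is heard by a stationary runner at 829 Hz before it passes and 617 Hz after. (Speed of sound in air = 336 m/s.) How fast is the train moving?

49 m/s

f₁/f₂ = (v + v_s)/(v − v_s), so v_s = v · (f₁ − f₂)/(f₁ + f₂).
v_s = 336 × (829 − 617)/(829 + 617) = 336 × 212/1446 ≈ 49 m/s.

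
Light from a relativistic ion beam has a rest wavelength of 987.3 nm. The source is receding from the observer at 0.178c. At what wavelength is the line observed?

Relativistic Doppler for wavelength: λ' = λ₀ · √((1 + β)/(1 − β)).
λ' = 987.3 × √(1.1780/0.8220) = 987.3 × 1.19712 ≈ 1181.9 nm.

1181.9 nm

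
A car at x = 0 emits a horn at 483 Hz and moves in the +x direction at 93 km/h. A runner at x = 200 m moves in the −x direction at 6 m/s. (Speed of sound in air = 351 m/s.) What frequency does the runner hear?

530 Hz

93 km/h = 25.83 m/s.
The observer lies on the +x side, so the source is heading toward the observer and the observer is heading toward the source.
Both move, so f' = f · (v + v_o)/(v − v_s).
f' = 483 × (351 + 6)/(351 − 25.83) = 483 × 357/325.17 ≈ 530 Hz.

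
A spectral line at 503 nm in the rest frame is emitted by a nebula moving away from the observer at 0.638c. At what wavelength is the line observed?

Relativistic Doppler for wavelength: λ' = λ₀ · √((1 + β)/(1 − β)).
λ' = 503 × √(1.6380/0.3620) = 503 × 2.12717 ≈ 1070.0 nm.

1070.0 nm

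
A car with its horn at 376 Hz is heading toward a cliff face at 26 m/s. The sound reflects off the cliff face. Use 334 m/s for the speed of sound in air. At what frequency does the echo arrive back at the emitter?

The cliff face receives the sound from a moving source: f₁ = f₀ · v/(v − v_e) = 376 × 334/308 ≈ 408 Hz.
On the return leg the car is a moving observer: f₂ = f₁ · (v + v_e)/v = 408 × 360/334 ≈ 439 Hz.
Equivalently f₂ = f₀ · (v + v_e)/(v − v_e).

439 Hz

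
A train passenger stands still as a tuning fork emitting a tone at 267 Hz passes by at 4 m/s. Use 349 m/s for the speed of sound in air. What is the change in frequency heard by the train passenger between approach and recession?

6.12 Hz

Approaching: f₁ = f · v/(v − v_s) = 267 × 349/345 ≈ 270.10 Hz.
Receding: f₂ = f · v/(v + v_s) = 267 × 349/353 ≈ 263.97 Hz.
Drop: f₁ − f₂ = 2f·v·v_s/(v² − v_s²) = 2 × 267 × 349 × 4/(349² − 4²) ≈ 6.12 Hz.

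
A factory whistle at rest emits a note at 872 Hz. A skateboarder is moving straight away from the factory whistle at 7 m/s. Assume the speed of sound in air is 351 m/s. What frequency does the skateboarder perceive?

855 Hz

Moving observer, stationary source: f' = f · (v − v_o)/v.
f' = 872 × (351 − 7)/351 = 872 × 344/351 ≈ 855 Hz.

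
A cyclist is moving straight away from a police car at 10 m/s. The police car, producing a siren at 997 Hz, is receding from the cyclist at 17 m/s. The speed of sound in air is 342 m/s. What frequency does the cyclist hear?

General Doppler shift: f' = f · (v − v_o)/(v + v_s).
f' = 997 × (342 − 10)/(342 + 17) = 997 × 332/359 ≈ 922 Hz.

922 Hz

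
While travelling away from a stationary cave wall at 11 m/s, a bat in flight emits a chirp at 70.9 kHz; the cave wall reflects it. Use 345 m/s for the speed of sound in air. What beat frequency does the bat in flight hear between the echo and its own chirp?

4381 Hz

The cave wall receives the sound from a moving source: f₁ = f₀ · v/(v + v_e) = 70.9 × 345/356 ≈ 68.71 kHz.
On the return leg the bat in flight is a moving observer: f₂ = f₁ · (v − v_e)/v = 68.71 × 334/345 ≈ 66.52 kHz.
Equivalently f₂ = f₀ · (v − v_e)/(v + v_e).
Beat against the emitted tone (with f₀ = 70900 Hz): |f₂ − f₀| = 2v_e·f₀/(v + v_e) = 2 × 11 × 70900/356 ≈ 4381 Hz.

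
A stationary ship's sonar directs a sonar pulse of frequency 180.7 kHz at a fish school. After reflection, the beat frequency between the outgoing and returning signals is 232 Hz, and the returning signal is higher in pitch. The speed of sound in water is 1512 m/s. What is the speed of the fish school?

0.97 m/s

Double Doppler shift off a moving reflector: f₂ = f₀ · (v + u)/(v − u) (u > 0 toward emitter).
Returning signal is higher, so f₂ = f₀ + Δf = 180700 + 232 = 180932 Hz.
Rearranging, u = v · (f₂ − f₀)/(f₂ + f₀) = 1512 × 232/361632 ≈ 0.97 m/s.
So the fish school is moving at 0.97 m/s toward the emitter.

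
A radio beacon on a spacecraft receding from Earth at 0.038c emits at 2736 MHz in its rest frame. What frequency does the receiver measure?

2633.9 MHz

Relativistic Doppler for frequency: f' = f₀ · √((1 − β)/(1 + β)).
f' = 2736 × √(0.9620/1.0380) = 2736 × 0.96270 ≈ 2633.9 MHz.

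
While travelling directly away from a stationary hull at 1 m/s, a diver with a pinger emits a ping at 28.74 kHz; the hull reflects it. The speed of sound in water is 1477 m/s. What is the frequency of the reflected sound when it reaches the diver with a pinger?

28.7 kHz

The hull receives the sound from a moving source: f₁ = f₀ · v/(v + v_e) = 28.74 × 1477/1478 ≈ 28.7 kHz.
On the return leg the diver with a pinger is a moving observer: f₂ = f₁ · (v − v_e)/v = 28.7 × 1476/1477 ≈ 28.7 kHz.
Equivalently f₂ = f₀ · (v − v_e)/(v + v_e).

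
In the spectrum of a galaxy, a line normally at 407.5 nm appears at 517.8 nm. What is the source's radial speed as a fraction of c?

λ'/λ₀ = 1.2707 > 1 (redshift), so the source is receding.
λ'/λ₀ = √((1 + β)/(1 − β)) for a receding source ⇒ β = (r² − 1)/(r² + 1) with r = λ'/λ₀.
β = (1.6146 − 1)/(1.6146 + 1) ≈ 0.235.

0.235c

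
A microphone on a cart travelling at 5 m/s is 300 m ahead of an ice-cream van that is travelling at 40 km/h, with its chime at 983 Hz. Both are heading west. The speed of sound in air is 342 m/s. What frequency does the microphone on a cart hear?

40 km/h = 11.11 m/s.
The microphone on a cart is ahead, so the ice-cream van is moving toward it while the microphone on a cart is moving away from the ice-cream van.
General Doppler shift: f' = f · (v − v_o)/(v − v_s).
f' = 983 × (342 − 5)/(342 − 11.11) = 983 × 337/330.89 ≈ 1001 Hz.

1001 Hz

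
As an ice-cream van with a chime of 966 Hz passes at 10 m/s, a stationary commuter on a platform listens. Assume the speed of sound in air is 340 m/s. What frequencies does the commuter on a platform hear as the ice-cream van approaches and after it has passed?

Approaching: f₁ = f · v/(v − v_s) = 966 × 340/330 ≈ 995 Hz.
Receding: f₂ = f · v/(v + v_s) = 966 × 340/350 ≈ 938 Hz.

995 Hz approaching; 938 Hz receding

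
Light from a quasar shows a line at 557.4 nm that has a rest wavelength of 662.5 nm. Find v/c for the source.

0.171

λ'/λ₀ = 0.8414 < 1 (blueshift), so the source is approaching.
λ'/λ₀ = √((1 − β)/(1 + β)) for an approaching source ⇒ β = (1 − r²)/(1 + r²) with r = λ'/λ₀.
β = (1 − 0.7079)/(1 + 0.7079) ≈ 0.171.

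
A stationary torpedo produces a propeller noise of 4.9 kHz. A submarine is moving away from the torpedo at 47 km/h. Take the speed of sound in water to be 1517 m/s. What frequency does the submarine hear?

4.86 kHz

47 km/h = 13.06 m/s.
Moving observer, stationary source: f' = f · (v − v_o)/v.
f' = 4.9 × (1517 − 13.06)/1517 = 4.9 × 1503.9/1517 ≈ 4.86 kHz.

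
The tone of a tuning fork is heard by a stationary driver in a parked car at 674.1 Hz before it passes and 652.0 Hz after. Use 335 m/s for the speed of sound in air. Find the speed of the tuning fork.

5.6 m/s

f₁/f₂ = (v + v_s)/(v − v_s), so v_s = v · (f₁ − f₂)/(f₁ + f₂).
v_s = 335 × (674.1 − 652.0)/(674.1 + 652.0) = 335 × 22.1/1326.1 ≈ 5.6 m/s.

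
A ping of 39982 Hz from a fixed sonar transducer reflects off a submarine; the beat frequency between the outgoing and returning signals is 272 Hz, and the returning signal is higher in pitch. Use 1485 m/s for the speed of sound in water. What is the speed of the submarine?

Double Doppler shift off a moving reflector: f₂ = f₀ · (v + u)/(v − u) (u > 0 toward emitter).
Returning signal is higher, so f₂ = f₀ + Δf = 39982 + 272 = 40254 Hz.
Rearranging, u = v · (f₂ − f₀)/(f₂ + f₀) = 1485 × 272/80236 ≈ 5.0 m/s.
So the submarine is moving at 5.0 m/s toward the emitter.

5.0 m/s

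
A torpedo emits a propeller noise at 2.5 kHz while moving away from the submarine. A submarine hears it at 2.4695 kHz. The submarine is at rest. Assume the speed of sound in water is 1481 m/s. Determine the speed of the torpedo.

18.3 m/s

f' = f · v/(v + v_s) ⇒ v_s = v · |1 − f/f'|.
v_s = 1481 × |1 − 2.5/2.4695| = 1481 × 0.01235 ≈ 18.3 m/s.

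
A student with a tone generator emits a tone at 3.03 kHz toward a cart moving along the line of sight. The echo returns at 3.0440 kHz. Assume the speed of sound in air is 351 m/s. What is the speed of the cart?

Double Doppler shift off a moving reflector: f₂ = f₀ · (v + u)/(v − u) (u > 0 toward emitter).
Rearranging, u = v · (f₂ − f₀)/(f₂ + f₀) = 351 × 0.0140/6.0740 ≈ 0.81 m/s.
So the cart is moving at 0.81 m/s toward the emitter.

0.81 m/s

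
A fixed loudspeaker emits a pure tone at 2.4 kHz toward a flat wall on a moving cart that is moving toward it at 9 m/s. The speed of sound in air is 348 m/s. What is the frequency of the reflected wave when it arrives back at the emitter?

2.53 kHz

The flat wall on a moving cart first receives the wave as a moving observer: f₁ = f₀ · (v + u)/v = 2.4 × (348 + 9)/348 ≈ 2.46 kHz.
The reflection then acts as a moving source: f₂ = f₁ · v/(v − u) ≈ 2.53 kHz.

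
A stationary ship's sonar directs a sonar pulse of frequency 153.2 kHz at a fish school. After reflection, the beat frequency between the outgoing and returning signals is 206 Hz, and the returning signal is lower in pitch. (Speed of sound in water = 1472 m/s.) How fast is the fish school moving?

0.99 m/s

Double Doppler shift off a moving reflector: f₂ = f₀ · (v + u)/(v − u) (u > 0 toward emitter).
Returning signal is lower, so f₂ = f₀ − Δf = 153200 − 206 = 152994 Hz.
Rearranging, u = v · (f₂ − f₀)/(f₂ + f₀) = 1472 × -206/306194 ≈ -0.99 m/s.
So the fish school is moving at 0.99 m/s away from the emitter.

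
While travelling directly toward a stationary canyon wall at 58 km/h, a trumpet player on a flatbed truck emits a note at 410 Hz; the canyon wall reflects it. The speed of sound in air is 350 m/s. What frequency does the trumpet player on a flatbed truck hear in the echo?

450 Hz

58 km/h = 16.11 m/s.
The canyon wall receives the sound from a moving source: f₁ = f₀ · v/(v − v_e) = 410 × 350/333.89 ≈ 430 Hz.
On the return leg the trumpet player on a flatbed truck is a moving observer: f₂ = f₁ · (v + v_e)/v = 430 × 366.11/350 ≈ 450 Hz.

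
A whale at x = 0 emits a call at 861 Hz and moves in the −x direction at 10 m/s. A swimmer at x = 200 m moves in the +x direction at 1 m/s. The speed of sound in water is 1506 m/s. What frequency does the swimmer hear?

The observer lies on the +x side, so the source is heading away from the observer and the observer is heading away from the source.
With source receding and observer receding, f' = f · (v − v_o)/(v + v_s).
f' = 861 × (1506 − 1)/(1506 + 10) = 861 × 1505/1516 ≈ 855 Hz.

855 Hz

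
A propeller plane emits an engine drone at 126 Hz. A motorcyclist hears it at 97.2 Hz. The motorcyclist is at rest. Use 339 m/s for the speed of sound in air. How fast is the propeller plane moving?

100 m/s

f' < f, so the propeller plane is receding.
f' = f · v/(v + v_s) ⇒ v_s = v · |1 − f/f'|.
v_s = 339 × |1 − 126/97.2| = 339 × 0.2963 ≈ 100 m/s.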